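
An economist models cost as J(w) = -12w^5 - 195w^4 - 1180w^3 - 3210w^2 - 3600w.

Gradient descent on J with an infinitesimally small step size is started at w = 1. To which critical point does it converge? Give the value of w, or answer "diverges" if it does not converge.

diverges

J'(w) = -60(w + 1)(w + 3)(w + 4)(w + 5), so J'(1) = -14400.
Gradient descent moves in the -J' direction, i.e. w is increasing.
There is no critical point above w=1, and J' keeps the same sign, so the iterate runs off to +∞.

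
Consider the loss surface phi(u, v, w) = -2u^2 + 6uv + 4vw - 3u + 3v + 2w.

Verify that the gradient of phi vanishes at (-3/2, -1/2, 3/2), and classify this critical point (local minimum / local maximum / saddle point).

∇phi = (-4u + 6v - 3, 6u + 4w + 3, 4v + 2); substituting (-3/2, -1/2, 3/2) gives ∇phi = (0, 0, 0), so (-3/2, -1/2, 3/2) is indeed a critical point.
The Hessian is constant: H = [[-4, 6, 0], [6, 0, 4], [0, 4, 0]].
Leading principal minors: Δ₁ = -4, Δ₂ = -36, Δ₃ = 64.
The minors fit neither the all-positive nor the alternating-sign pattern, so H is indefinite: a saddle point.

saddle point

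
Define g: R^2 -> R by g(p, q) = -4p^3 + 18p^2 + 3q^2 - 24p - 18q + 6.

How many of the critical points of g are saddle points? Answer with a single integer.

1

g separates as a function of p plus a function of q, so ∇g=0 decouples.
∂g/∂p = -12(p - 2)(p - 1) = 0 at p ∈ {1, 2}; ∂g/∂q = 6(q - 3) = 0 at q ∈ {3}.
The Hessian is diagonal: diag(g_pp, g_qq). Second derivatives: g_pp(1)=12, g_pp(2)=-12; g_qq(3)=6.
Saddle points occur where the two diagonal entries have opposite signs: (2, 3). Count: 1.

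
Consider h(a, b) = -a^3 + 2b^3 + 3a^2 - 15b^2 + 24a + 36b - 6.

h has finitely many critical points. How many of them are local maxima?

h separates as a function of a plus a function of b, so ∇h=0 decouples.
∂h/∂a = -3(a - 4)(a + 2) = 0 at a ∈ {-2, 4}; ∂h/∂b = 6(b - 3)(b - 2) = 0 at b ∈ {2, 3}.
The Hessian is diagonal: diag(h_aa, h_bb). Second derivatives: h_aa(-2)=18, h_aa(4)=-18; h_bb(2)=-6, h_bb(3)=6.
Local maxima occur where both diagonal entries negative: (4, 2). Count: 1.

1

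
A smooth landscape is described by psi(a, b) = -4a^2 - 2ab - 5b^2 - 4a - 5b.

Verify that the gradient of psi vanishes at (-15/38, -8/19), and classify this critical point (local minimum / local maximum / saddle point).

local maximum

∇psi = (-8a - 2b - 4, -2a - 10b - 5); substituting (-15/38, -8/19) gives ∇psi = (0, 0), so (-15/38, -8/19) is indeed a critical point.
The Hessian of psi is constant: H = [[-8, -2], [-2, -10]].
det(H) = (-8)·(-10) − (-2)² = 76.
det(H) > 0 and tr(H) = -18 < 0, so H is negative definite and the point is a local maximum.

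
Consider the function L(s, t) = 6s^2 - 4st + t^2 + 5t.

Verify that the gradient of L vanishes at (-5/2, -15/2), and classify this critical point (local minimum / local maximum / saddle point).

local minimum

∇L = (12s - 4t, -4s + 2t + 5); substituting (-5/2, -15/2) gives ∇L = (0, 0), so (-5/2, -15/2) is indeed a critical point.
The Hessian of L is constant: H = [[12, -4], [-4, 2]].
det(H) = 12·2 − (-4)² = 8.
det(H) > 0 and tr(H) = 14 > 0, so H is positive definite and the point is a local minimum.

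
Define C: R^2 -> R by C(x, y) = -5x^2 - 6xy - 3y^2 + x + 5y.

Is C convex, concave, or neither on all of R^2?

concave

C is quadratic, so its Hessian is the constant matrix H = [[-10, -6], [-6, -6]].
det(H) = 24, tr(H) = -16.
det(H) > 0 and tr(H) < 0, so H is negative definite everywhere: concave.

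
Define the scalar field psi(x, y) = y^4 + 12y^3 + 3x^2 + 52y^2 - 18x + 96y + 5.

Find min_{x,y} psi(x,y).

-86

psi(x,y) separates as P(x) + Q(y) + 5, so its minimum is min P + min Q + 5.
P'(x) = 6x - 18 vanishes at x ∈ {3}; Q'(y) = 4(y + 2)(y + 3)(y + 4) vanishes at y ∈ {-4, -3, -2}.
Local minima of P (where P''>0): P(3)=-27. Local minima of Q: Q(-4)=-64, Q(-2)=-64.
So the global minimum of psi is P(3) + Q(-4) + 5 = -27 − 64 + 5 = -86, attained at (3, -4).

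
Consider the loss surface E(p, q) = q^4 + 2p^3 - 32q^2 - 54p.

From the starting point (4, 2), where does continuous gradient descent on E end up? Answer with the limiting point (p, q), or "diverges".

E is separable, so gradient descent decouples: p follows -∂E/∂p, q follows -∂E/∂q.
∂E/∂p = 6(p - 3)(p + 3); at p=4 this is 42, so p decreases.
∂E/∂q = 4q(q - 4)(q + 4); at q=2 this is -96, so q increases.
p converges to its nearest critical value 3 (a local min of the p-part); q converges to 4. The iterate converges to (3, 4).

(3, 4)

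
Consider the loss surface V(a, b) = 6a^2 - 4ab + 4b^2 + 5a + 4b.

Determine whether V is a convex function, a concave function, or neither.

V is quadratic, so its Hessian is the constant matrix H = [[12, -4], [-4, 8]].
det(H) = 80, tr(H) = 20.
det(H) > 0 and tr(H) > 0, so H is positive definite everywhere: convex.

convex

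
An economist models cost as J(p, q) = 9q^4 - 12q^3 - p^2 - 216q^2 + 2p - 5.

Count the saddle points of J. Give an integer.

2

J separates as a function of p plus a function of q, so ∇J=0 decouples.
∂J/∂p = -2(p - 1) = 0 at p ∈ {1}; ∂J/∂q = 36q(q - 4)(q + 3) = 0 at q ∈ {-3, 0, 4}.
The Hessian is diagonal: diag(J_pp, J_qq). Second derivatives: J_pp(1)=-2; J_qq(-3)=756, J_qq(0)=-432, J_qq(4)=1008.
Saddle points occur where the two diagonal entries have opposite signs: (1, -3), (1, 4). Count: 2.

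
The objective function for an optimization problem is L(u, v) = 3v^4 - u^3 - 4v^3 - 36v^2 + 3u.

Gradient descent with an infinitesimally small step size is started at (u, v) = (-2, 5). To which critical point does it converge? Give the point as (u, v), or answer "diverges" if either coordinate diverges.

(-1, 3)

L is separable, so gradient descent decouples: u follows -∂L/∂u, v follows -∂L/∂v.
∂L/∂u = -3(u - 1)(u + 1); at u=-2 this is -9, so u increases.
∂L/∂v = 12v(v - 3)(v + 2); at v=5 this is 840, so v decreases.
u converges to its nearest critical value -1 (a local min of the u-part); v converges to 3. The iterate converges to (-1, 3).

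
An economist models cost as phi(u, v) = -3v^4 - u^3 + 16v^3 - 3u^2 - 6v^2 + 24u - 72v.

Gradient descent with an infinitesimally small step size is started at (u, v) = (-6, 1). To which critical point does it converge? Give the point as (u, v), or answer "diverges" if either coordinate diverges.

phi is separable, so gradient descent decouples: u follows -∂phi/∂u, v follows -∂phi/∂v.
∂phi/∂u = -3(u - 2)(u + 4); at u=-6 this is -48, so u increases.
∂phi/∂v = -12(v - 3)(v - 2)(v + 1); at v=1 this is -48, so v increases.
u converges to its nearest critical value -4 (a local min of the u-part); v converges to 2. The iterate converges to (-4, 2).

(-4, 2)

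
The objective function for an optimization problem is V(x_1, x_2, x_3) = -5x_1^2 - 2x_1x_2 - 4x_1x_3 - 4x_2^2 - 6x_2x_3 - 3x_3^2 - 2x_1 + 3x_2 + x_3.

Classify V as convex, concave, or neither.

concave

V is quadratic, so its Hessian is the constant matrix H = [[-10, -2, -4], [-2, -8, -6], [-4, -6, -6]].
Leading principal minors: -10, 76, -64.
Signs alternate −, +, − ⇒ H ≺ 0 ⇒ concave.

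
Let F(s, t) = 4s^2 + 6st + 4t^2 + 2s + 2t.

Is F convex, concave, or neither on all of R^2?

F is quadratic, so its Hessian is the constant matrix H = [[8, 6], [6, 8]].
det(H) = 28, tr(H) = 16.
det(H) > 0 and tr(H) > 0, so H is positive definite everywhere: convex.

convex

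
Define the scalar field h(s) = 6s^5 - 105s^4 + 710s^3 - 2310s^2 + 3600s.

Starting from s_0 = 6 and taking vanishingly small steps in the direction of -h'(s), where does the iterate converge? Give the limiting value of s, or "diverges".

5

h'(s) = 30(s - 5)(s - 4)(s - 3)(s - 2), so h'(6) = 720.
Gradient descent moves in the -h' direction, i.e. s is decreasing.
The nearest critical point in that direction is s = 5, where h'' = 180 > 0 (a local minimum). The iterate converges there.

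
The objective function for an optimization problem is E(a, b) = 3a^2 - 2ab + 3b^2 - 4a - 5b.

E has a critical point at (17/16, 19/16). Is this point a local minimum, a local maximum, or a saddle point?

The Hessian of E is constant: H = [[6, -2], [-2, 6]].
det(H) = 6·6 − (-2)² = 32.
det(H) > 0 and tr(H) = 12 > 0, so H is positive definite and the point is a local minimum.

local minimum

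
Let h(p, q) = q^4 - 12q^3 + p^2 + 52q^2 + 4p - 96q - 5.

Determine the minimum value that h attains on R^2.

-73

h(p,q) separates as A(p) + B(q) − 5, so its minimum is min A + min B − 5.
A'(p) = 2p + 4 vanishes at p ∈ {-2}; B'(q) = 4(q - 4)(q - 3)(q - 2) vanishes at q ∈ {2, 3, 4}.
Local minima of A (where A''>0): A(-2)=-4. Local minima of B: B(2)=-64, B(4)=-64.
So the global minimum of h is A(-2) + B(2) − 5 = -4 − 64 − 5 = -73, attained at (-2, 2).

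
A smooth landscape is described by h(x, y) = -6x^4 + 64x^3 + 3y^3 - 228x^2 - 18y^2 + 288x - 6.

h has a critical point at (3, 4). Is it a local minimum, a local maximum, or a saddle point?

The mixed partial ∂²h/∂x∂y is 0, so the Hessian at any point is diag(h_xx, h_yy) = diag(24(-3x^2 + 16x - 19), 18(y - 2)).
At (3, 4): H = diag(48, 36).
Both eigenvalues are positive, so H is positive definite: a local minimum.

local minimum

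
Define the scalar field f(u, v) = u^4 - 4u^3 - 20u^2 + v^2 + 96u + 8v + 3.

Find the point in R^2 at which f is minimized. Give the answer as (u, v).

f(u,v) separates as P(u) + Q(v) + 3, so its minimum is min P + min Q + 3.
P'(u) = 4(u - 4)(u - 2)(u + 3) vanishes at u ∈ {-3, 2, 4}; Q'(v) = 2v + 8 vanishes at v ∈ {-4}.
Local minima of P (where P''>0): P(-3)=-279, P(4)=64. Local minima of Q: Q(-4)=-16.
So the global minimum of f is P(-3) + Q(-4) + 3 = -279 − 16 + 3 = -292, attained at (-3, -4).

(-3, -4)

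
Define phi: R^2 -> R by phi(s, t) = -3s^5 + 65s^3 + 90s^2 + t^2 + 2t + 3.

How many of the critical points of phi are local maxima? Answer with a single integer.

phi separates as a function of s plus a function of t, so ∇phi=0 decouples.
∂phi/∂s = -15s(s - 4)(s + 1)(s + 3) = 0 at s ∈ {-3, -1, 0, 4}; ∂phi/∂t = 2(t + 1) = 0 at t ∈ {-1}.
The Hessian is diagonal: diag(phi_ss, phi_tt). Second derivatives: phi_ss(-3)=630, phi_ss(-1)=-150, phi_ss(0)=180, phi_ss(4)=-2100; phi_tt(-1)=2.
Local maxima occur where both diagonal entries negative: none. Count: 0.

0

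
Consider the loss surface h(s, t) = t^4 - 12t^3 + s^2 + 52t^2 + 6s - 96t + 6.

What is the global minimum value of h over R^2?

h(s,t) separates as P(s) + Q(t) + 6, so its minimum is min P + min Q + 6.
P'(s) = 2s + 6 vanishes at s ∈ {-3}; Q'(t) = 4(t - 4)(t - 3)(t - 2) vanishes at t ∈ {2, 3, 4}.
Local minima of P (where P''>0): P(-3)=-9. Local minima of Q: Q(2)=-64, Q(4)=-64.
So the global minimum of h is P(-3) + Q(2) + 6 = -9 − 64 + 6 = -67, attained at (-3, 2).

-67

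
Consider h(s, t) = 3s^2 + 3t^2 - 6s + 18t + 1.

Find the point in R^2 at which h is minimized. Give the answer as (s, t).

h(s,t) separates as P(s) + Q(t) + 1, so its minimum is min P + min Q + 1.
P'(s) = 6s - 6 vanishes at s ∈ {1}; Q'(t) = 6(t + 3) vanishes at t ∈ {-3}.
Local minima of P (where P''>0): P(1)=-3. Local minima of Q: Q(-3)=-27.
So the global minimum of h is P(1) + Q(-3) + 1 = -3 − 27 + 1 = -29, attained at (1, -3).

(1, -3)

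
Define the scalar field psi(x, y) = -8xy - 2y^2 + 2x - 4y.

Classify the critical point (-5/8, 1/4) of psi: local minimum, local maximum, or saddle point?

saddle point

The Hessian of psi is constant: H = [[0, -8], [-8, -4]].
det(H) = 0·(-4) − (-8)² = -64.
Since det(H) < 0, H is indefinite and the critical point is a saddle point.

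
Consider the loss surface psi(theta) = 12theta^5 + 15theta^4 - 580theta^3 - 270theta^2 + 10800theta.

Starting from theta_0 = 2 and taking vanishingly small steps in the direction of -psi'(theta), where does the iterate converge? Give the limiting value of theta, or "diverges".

psi'(theta) = 60(theta - 4)(theta - 3)(theta + 3)(theta + 5), so psi'(2) = 4200.
Gradient descent moves in the -psi' direction, i.e. theta is decreasing.
The nearest critical point in that direction is theta = -3, where psi'' = 5040 > 0 (a local minimum). The iterate converges there.

-3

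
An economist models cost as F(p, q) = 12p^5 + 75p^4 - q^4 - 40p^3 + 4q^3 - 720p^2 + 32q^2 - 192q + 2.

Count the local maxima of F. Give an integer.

4

F separates as a function of p plus a function of q, so ∇F=0 decouples.
∂F/∂p = 60p(p - 2)(p + 3)(p + 4) = 0 at p ∈ {-4, -3, 0, 2}; ∂F/∂q = -4(q - 4)(q - 3)(q + 4) = 0 at q ∈ {-4, 3, 4}.
The Hessian is diagonal: diag(F_pp, F_qq). Second derivatives: F_pp(-4)=-1440, F_pp(-3)=900, F_pp(0)=-1440, F_pp(2)=3600; F_qq(-4)=-224, F_qq(3)=28, F_qq(4)=-32.
Local maxima occur where both diagonal entries negative: (-4, -4), (-4, 4), (0, -4), (0, 4). Count: 4.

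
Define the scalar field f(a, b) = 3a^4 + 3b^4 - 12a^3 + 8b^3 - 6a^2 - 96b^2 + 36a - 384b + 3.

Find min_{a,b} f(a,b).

-1816

f(a,b) separates as P(a) + Q(b) + 3, so its minimum is min P + min Q + 3.
P'(a) = 12(a - 3)(a - 1)(a + 1) vanishes at a ∈ {-1, 1, 3}; Q'(b) = 12(b - 4)(b + 2)(b + 4) vanishes at b ∈ {-4, -2, 4}.
Local minima of P (where P''>0): P(-1)=-27, P(3)=-27. Local minima of Q: Q(-4)=256, Q(4)=-1792.
So the global minimum of f is P(-1) + Q(4) + 3 = -27 − 1792 + 3 = -1816, attained at (-1, 4).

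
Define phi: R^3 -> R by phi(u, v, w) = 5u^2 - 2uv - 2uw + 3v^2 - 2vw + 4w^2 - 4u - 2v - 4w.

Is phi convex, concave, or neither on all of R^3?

convex

phi is quadratic, so its Hessian is the constant matrix H = [[10, -2, -2], [-2, 6, -2], [-2, -2, 8]].
Leading principal minors: 10, 56, 368.
All positive ⇒ H ≻ 0 ⇒ convex.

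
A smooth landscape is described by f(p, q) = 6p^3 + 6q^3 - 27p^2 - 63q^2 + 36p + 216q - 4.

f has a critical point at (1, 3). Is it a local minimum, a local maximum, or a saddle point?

The mixed partial ∂²f/∂p∂q is 0, so the Hessian at any point is diag(f_pp, f_qq) = diag(18(2p - 3), 18(2q - 7)).
At (1, 3): H = diag(-18, -18).
Both eigenvalues are negative, so H is negative definite: a local maximum.

local maximum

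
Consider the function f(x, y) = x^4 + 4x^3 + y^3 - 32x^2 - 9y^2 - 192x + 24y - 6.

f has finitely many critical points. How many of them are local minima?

2

f separates as a function of x plus a function of y, so ∇f=0 decouples.
∂f/∂x = 4(x - 4)(x + 3)(x + 4) = 0 at x ∈ {-4, -3, 4}; ∂f/∂y = 3(y - 4)(y - 2) = 0 at y ∈ {2, 4}.
The Hessian is diagonal: diag(f_xx, f_yy). Second derivatives: f_xx(-4)=32, f_xx(-3)=-28, f_xx(4)=224; f_yy(2)=-6, f_yy(4)=6.
Local minima occur where both diagonal entries positive: (-4, 4), (4, 4). Count: 2.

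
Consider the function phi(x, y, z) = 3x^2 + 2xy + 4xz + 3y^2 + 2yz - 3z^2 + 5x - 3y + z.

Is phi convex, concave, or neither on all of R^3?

neither

phi is quadratic, so its Hessian is the constant matrix H = [[6, 2, 4], [2, 6, 2], [4, 2, -6]].
Leading principal minors: 6, 32, -280.
Neither pattern holds ⇒ H is indefinite ⇒ neither convex nor concave.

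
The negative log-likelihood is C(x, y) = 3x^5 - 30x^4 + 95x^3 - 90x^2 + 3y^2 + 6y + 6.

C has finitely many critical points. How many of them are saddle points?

C separates as a function of x plus a function of y, so ∇C=0 decouples.
∂C/∂x = 15x(x - 4)(x - 3)(x - 1) = 0 at x ∈ {0, 1, 3, 4}; ∂C/∂y = 6(y + 1) = 0 at y ∈ {-1}.
The Hessian is diagonal: diag(C_xx, C_yy). Second derivatives: C_xx(0)=-180, C_xx(1)=90, C_xx(3)=-90, C_xx(4)=180; C_yy(-1)=6.
Saddle points occur where the two diagonal entries have opposite signs: (0, -1), (3, -1). Count: 2.

2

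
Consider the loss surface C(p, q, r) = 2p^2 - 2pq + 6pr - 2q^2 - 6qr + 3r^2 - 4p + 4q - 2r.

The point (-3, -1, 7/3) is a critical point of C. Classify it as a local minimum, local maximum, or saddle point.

The Hessian is constant: H = [[4, -2, 6], [-2, -4, -6], [6, -6, 6]].
Leading principal minors: Δ₁ = 4, Δ₂ = -20, Δ₃ = 24.
The minors fit neither the all-positive nor the alternating-sign pattern, so H is indefinite: a saddle point.

saddle point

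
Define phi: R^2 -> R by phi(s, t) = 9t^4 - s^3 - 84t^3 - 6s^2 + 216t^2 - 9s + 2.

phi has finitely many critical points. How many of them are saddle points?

3

phi separates as a function of s plus a function of t, so ∇phi=0 decouples.
∂phi/∂s = -3(s + 1)(s + 3) = 0 at s ∈ {-3, -1}; ∂phi/∂t = 36t(t - 4)(t - 3) = 0 at t ∈ {0, 3, 4}.
The Hessian is diagonal: diag(phi_ss, phi_tt). Second derivatives: phi_ss(-3)=6, phi_ss(-1)=-6; phi_tt(0)=432, phi_tt(3)=-108, phi_tt(4)=144.
Saddle points occur where the two diagonal entries have opposite signs: (-3, 3), (-1, 0), (-1, 4). Count: 3.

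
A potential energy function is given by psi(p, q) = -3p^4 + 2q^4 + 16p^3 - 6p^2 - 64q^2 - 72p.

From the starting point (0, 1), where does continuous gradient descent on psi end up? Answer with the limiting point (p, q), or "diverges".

psi is separable, so gradient descent decouples: p follows -∂psi/∂p, q follows -∂psi/∂q.
∂psi/∂p = -12(p - 3)(p - 2)(p + 1); at p=0 this is -72, so p increases.
∂psi/∂q = 8q(q - 4)(q + 4); at q=1 this is -120, so q increases.
p converges to its nearest critical value 2 (a local min of the p-part); q converges to 4. The iterate converges to (2, 4).

(2, 4)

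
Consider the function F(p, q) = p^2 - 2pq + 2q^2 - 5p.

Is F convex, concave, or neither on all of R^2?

convex

F is quadratic, so its Hessian is the constant matrix H = [[2, -2], [-2, 4]].
det(H) = 4, tr(H) = 6.
det(H) > 0 and tr(H) > 0, so H is positive definite everywhere: convex.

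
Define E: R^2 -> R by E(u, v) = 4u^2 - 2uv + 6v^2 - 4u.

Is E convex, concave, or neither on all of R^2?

E is quadratic, so its Hessian is the constant matrix H = [[8, -2], [-2, 12]].
det(H) = 92, tr(H) = 20.
det(H) > 0 and tr(H) > 0, so H is positive definite everywhere: convex.

convex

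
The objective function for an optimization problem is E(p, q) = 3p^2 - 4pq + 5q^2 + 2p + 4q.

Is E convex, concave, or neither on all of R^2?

E is quadratic, so its Hessian is the constant matrix H = [[6, -4], [-4, 10]].
det(H) = 44, tr(H) = 16.
det(H) > 0 and tr(H) > 0, so H is positive definite everywhere: convex.

convex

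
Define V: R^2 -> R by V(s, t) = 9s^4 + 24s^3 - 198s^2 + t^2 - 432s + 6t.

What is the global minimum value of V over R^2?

-1710

V(s,t) separates as P(s) + Q(t), so its minimum is min P + min Q.
P'(s) = 36(s - 3)(s + 1)(s + 4) vanishes at s ∈ {-4, -1, 3}; Q'(t) = 2(t + 3) vanishes at t ∈ {-3}.
Local minima of P (where P''>0): P(-4)=-672, P(3)=-1701. Local minima of Q: Q(-3)=-9.
So the global minimum of V is P(3) + Q(-3) = -1701 − 9 = -1710, attained at (3, -3).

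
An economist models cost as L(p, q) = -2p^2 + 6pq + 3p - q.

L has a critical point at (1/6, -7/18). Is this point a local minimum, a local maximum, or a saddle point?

saddle point

The Hessian of L is constant: H = [[-4, 6], [6, 0]].
det(H) = (-4)·0 − 6² = -36.
Since det(H) < 0, H is indefinite and the critical point is a saddle point.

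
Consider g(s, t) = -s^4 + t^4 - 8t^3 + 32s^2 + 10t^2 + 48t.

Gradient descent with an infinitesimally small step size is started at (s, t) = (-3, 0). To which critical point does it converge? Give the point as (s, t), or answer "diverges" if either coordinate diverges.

(0, -1)

g is separable, so gradient descent decouples: s follows -∂g/∂s, t follows -∂g/∂t.
∂g/∂s = -4s(s - 4)(s + 4); at s=-3 this is -84, so s increases.
∂g/∂t = 4(t - 4)(t - 3)(t + 1); at t=0 this is 48, so t decreases.
s converges to its nearest critical value 0 (a local min of the s-part); t converges to -1. The iterate converges to (0, -1).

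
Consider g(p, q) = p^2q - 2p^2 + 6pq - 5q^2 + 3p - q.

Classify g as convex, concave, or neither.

The term p^2q is cubic, so the Hessian is not constant.
∂²g/∂p² = 2q - 4, which takes both signs as q varies (negative for sufficiently negative q). A diagonal entry of the Hessian changing sign means the Hessian is neither positive- nor negative-semidefinite on all of R^2.

neither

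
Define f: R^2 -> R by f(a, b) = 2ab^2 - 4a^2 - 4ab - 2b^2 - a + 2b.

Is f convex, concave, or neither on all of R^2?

neither

The term 2ab^2 is cubic, so the Hessian is not constant.
∂²f/∂b² = 4a - 4, which takes both signs as a varies (negative for sufficiently negative a). A diagonal entry of the Hessian changing sign means the Hessian is neither positive- nor negative-semidefinite on all of R^2.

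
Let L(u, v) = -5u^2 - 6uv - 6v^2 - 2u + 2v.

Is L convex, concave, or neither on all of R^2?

concave

L is quadratic, so its Hessian is the constant matrix H = [[-10, -6], [-6, -12]].
det(H) = 84, tr(H) = -22.
det(H) > 0 and tr(H) < 0, so H is negative definite everywhere: concave.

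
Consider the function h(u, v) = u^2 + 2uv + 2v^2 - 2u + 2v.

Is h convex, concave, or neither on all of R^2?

convex

h is quadratic, so its Hessian is the constant matrix H = [[2, 2], [2, 4]].
det(H) = 4, tr(H) = 6.
det(H) > 0 and tr(H) > 0, so H is positive definite everywhere: convex.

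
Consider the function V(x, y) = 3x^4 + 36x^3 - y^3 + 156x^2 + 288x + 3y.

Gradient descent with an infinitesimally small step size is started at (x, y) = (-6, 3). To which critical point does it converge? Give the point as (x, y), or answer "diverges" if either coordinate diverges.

diverges

V is separable, so gradient descent decouples: x follows -∂V/∂x, y follows -∂V/∂y.
∂V/∂x = 12(x + 2)(x + 3)(x + 4); at x=-6 this is -288, so x increases.
∂V/∂y = -3(y - 1)(y + 1); at y=3 this is -24, so y increases.
The y-coordinate has no critical point in that direction and runs off to infinity.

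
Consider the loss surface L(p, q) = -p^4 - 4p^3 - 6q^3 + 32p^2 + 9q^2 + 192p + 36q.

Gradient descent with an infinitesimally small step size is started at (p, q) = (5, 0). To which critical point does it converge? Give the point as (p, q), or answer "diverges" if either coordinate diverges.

L is separable, so gradient descent decouples: p follows -∂L/∂p, q follows -∂L/∂q.
∂L/∂p = -4(p - 4)(p + 3)(p + 4); at p=5 this is -288, so p increases.
∂L/∂q = -18(q - 2)(q + 1); at q=0 this is 36, so q decreases.
The p-coordinate has no critical point in that direction and runs off to infinity.

diverges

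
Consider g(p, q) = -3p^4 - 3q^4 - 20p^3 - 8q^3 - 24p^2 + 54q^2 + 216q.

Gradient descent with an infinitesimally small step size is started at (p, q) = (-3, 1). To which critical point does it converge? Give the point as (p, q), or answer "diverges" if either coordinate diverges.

(-1, -2)

g is separable, so gradient descent decouples: p follows -∂g/∂p, q follows -∂g/∂q.
∂g/∂p = -12p(p + 1)(p + 4); at p=-3 this is -72, so p increases.
∂g/∂q = -12(q - 3)(q + 2)(q + 3); at q=1 this is 288, so q decreases.
p converges to its nearest critical value -1 (a local min of the p-part); q converges to -2. The iterate converges to (-1, -2).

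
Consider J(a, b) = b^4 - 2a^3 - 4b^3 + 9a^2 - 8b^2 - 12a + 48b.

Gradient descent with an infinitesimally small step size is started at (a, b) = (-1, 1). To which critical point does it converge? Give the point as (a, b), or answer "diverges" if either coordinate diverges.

J is separable, so gradient descent decouples: a follows -∂J/∂a, b follows -∂J/∂b.
∂J/∂a = -6(a - 2)(a - 1); at a=-1 this is -36, so a increases.
∂J/∂b = 4(b - 3)(b - 2)(b + 2); at b=1 this is 24, so b decreases.
a converges to its nearest critical value 1 (a local min of the a-part); b converges to -2. The iterate converges to (1, -2).

(1, -2)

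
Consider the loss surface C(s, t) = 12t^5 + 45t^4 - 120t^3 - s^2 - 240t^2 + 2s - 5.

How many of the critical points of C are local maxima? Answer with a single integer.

C separates as a function of s plus a function of t, so ∇C=0 decouples.
∂C/∂s = -2(s - 1) = 0 at s ∈ {1}; ∂C/∂t = 60t(t - 2)(t + 1)(t + 4) = 0 at t ∈ {-4, -1, 0, 2}.
The Hessian is diagonal: diag(C_ss, C_tt). Second derivatives: C_ss(1)=-2; C_tt(-4)=-4320, C_tt(-1)=540, C_tt(0)=-480, C_tt(2)=2160.
Local maxima occur where both diagonal entries negative: (1, -4), (1, 0). Count: 2.

2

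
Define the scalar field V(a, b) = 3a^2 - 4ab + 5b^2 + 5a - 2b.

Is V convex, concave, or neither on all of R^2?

convex

V is quadratic, so its Hessian is the constant matrix H = [[6, -4], [-4, 10]].
det(H) = 44, tr(H) = 16.
det(H) > 0 and tr(H) > 0, so H is positive definite everywhere: convex.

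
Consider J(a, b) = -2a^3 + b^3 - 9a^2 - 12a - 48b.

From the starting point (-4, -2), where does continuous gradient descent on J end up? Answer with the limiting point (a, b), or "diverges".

J is separable, so gradient descent decouples: a follows -∂J/∂a, b follows -∂J/∂b.
∂J/∂a = -6(a + 1)(a + 2); at a=-4 this is -36, so a increases.
∂J/∂b = 3(b - 4)(b + 4); at b=-2 this is -36, so b increases.
a converges to its nearest critical value -2 (a local min of the a-part); b converges to 4. The iterate converges to (-2, 4).

(-2, 4)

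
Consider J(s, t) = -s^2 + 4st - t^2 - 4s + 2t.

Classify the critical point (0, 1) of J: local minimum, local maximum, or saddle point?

The Hessian of J is constant: H = [[-2, 4], [4, -2]].
det(H) = (-2)·(-2) − 4² = -12.
Since det(H) < 0, H is indefinite and the critical point is a saddle point.

saddle point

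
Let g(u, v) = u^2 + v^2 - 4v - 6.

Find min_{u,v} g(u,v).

g(u,v) separates as P(u) + Q(v) − 6, so its minimum is min P + min Q − 6.
P'(u) = 2u vanishes at u ∈ {0}; Q'(v) = 2v - 4 vanishes at v ∈ {2}.
Local minima of P (where P''>0): P(0)=0. Local minima of Q: Q(2)=-4.
So the global minimum of g is P(0) + Q(2) − 6 = 0 − 4 − 6 = -10, attained at (0, 2).

-10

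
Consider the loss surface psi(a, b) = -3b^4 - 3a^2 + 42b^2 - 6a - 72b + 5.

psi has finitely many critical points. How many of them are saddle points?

1

psi separates as a function of a plus a function of b, so ∇psi=0 decouples.
∂psi/∂a = -6(a + 1) = 0 at a ∈ {-1}; ∂psi/∂b = -12(b - 2)(b - 1)(b + 3) = 0 at b ∈ {-3, 1, 2}.
The Hessian is diagonal: diag(psi_aa, psi_bb). Second derivatives: psi_aa(-1)=-6; psi_bb(-3)=-240, psi_bb(1)=48, psi_bb(2)=-60.
Saddle points occur where the two diagonal entries have opposite signs: (-1, 1). Count: 1.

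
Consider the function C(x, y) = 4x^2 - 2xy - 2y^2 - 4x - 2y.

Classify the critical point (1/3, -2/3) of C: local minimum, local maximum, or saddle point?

saddle point

The Hessian of C is constant: H = [[8, -2], [-2, -4]].
det(H) = 8·(-4) − (-2)² = -36.
Since det(H) < 0, H is indefinite and the critical point is a saddle point.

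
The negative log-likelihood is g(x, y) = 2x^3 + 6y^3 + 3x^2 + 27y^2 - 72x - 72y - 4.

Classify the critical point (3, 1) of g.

The mixed partial ∂²g/∂x∂y is 0, so the Hessian at any point is diag(g_xx, g_yy) = diag(6(2x + 1), 18(2y + 3)).
At (3, 1): H = diag(42, 90).
Both eigenvalues are positive, so H is positive definite: a local minimum.

local minimum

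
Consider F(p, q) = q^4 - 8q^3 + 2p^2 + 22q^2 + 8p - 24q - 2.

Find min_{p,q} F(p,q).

-19

F(p,q) separates as A(p) + B(q) − 2, so its minimum is min A + min B − 2.
A'(p) = 4p + 8 vanishes at p ∈ {-2}; B'(q) = 4(q - 3)(q - 2)(q - 1) vanishes at q ∈ {1, 2, 3}.
Local minima of A (where A''>0): A(-2)=-8. Local minima of B: B(1)=-9, B(3)=-9.
So the global minimum of F is A(-2) + B(1) − 2 = -8 − 9 − 2 = -19, attained at (-2, 1).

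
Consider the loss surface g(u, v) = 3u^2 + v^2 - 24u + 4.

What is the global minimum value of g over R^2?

-44

g(u,v) separates as P(u) + Q(v) + 4, so its minimum is min P + min Q + 4.
P'(u) = 6u - 24 vanishes at u ∈ {4}; Q'(v) = 2v vanishes at v ∈ {0}.
Local minima of P (where P''>0): P(4)=-48. Local minima of Q: Q(0)=0.
So the global minimum of g is P(4) + Q(0) + 4 = -48 + 0 + 4 = -44, attained at (4, 0).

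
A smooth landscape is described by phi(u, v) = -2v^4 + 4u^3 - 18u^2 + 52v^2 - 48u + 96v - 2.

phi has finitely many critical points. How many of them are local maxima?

phi separates as a function of u plus a function of v, so ∇phi=0 decouples.
∂phi/∂u = 12(u - 4)(u + 1) = 0 at u ∈ {-1, 4}; ∂phi/∂v = -8(v - 4)(v + 1)(v + 3) = 0 at v ∈ {-3, -1, 4}.
The Hessian is diagonal: diag(phi_uu, phi_vv). Second derivatives: phi_uu(-1)=-60, phi_uu(4)=60; phi_vv(-3)=-112, phi_vv(-1)=80, phi_vv(4)=-280.
Local maxima occur where both diagonal entries negative: (-1, -3), (-1, 4). Count: 2.

2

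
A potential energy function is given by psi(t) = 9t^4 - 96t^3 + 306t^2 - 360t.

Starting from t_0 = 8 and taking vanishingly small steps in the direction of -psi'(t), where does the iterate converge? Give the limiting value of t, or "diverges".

psi'(t) = 36(t - 5)(t - 2)(t - 1), so psi'(8) = 4536.
Gradient descent moves in the -psi' direction, i.e. t is decreasing.
The nearest critical point in that direction is t = 5, where psi'' = 432 > 0 (a local minimum). The iterate converges there.

5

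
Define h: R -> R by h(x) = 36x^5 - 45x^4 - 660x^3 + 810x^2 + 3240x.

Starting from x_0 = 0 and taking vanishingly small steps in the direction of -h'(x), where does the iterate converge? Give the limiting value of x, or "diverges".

h'(x) = 180(x - 3)(x - 2)(x + 1)(x + 3), so h'(0) = 3240.
Gradient descent moves in the -h' direction, i.e. x is decreasing.
The nearest critical point in that direction is x = -1, where h'' = 4320 > 0 (a local minimum). The iterate converges there.

-1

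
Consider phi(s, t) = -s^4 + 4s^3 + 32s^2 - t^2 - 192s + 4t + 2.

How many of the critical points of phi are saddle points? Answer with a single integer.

phi separates as a function of s plus a function of t, so ∇phi=0 decouples.
∂phi/∂s = -4(s - 4)(s - 3)(s + 4) = 0 at s ∈ {-4, 3, 4}; ∂phi/∂t = -2(t - 2) = 0 at t ∈ {2}.
The Hessian is diagonal: diag(phi_ss, phi_tt). Second derivatives: phi_ss(-4)=-224, phi_ss(3)=28, phi_ss(4)=-32; phi_tt(2)=-2.
Saddle points occur where the two diagonal entries have opposite signs: (3, 2). Count: 1.

1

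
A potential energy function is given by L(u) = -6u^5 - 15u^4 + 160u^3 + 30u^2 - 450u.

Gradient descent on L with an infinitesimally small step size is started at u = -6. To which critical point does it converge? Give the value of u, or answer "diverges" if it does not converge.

L'(u) = -30(u - 3)(u - 1)(u + 1)(u + 5), so L'(-6) = -9450.
Gradient descent moves in the -L' direction, i.e. u is increasing.
The nearest critical point in that direction is u = -5, where L'' = 5760 > 0 (a local minimum). The iterate converges there.

-5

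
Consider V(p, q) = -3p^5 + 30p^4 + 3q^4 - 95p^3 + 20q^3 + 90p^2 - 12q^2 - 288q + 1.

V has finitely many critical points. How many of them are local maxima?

2

V separates as a function of p plus a function of q, so ∇V=0 decouples.
∂V/∂p = -15p(p - 4)(p - 3)(p - 1) = 0 at p ∈ {0, 1, 3, 4}; ∂V/∂q = 12(q - 2)(q + 3)(q + 4) = 0 at q ∈ {-4, -3, 2}.
The Hessian is diagonal: diag(V_pp, V_qq). Second derivatives: V_pp(0)=180, V_pp(1)=-90, V_pp(3)=90, V_pp(4)=-180; V_qq(-4)=72, V_qq(-3)=-60, V_qq(2)=360.
Local maxima occur where both diagonal entries negative: (1, -3), (4, -3). Count: 2.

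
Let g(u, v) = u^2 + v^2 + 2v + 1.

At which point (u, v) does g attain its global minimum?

(0, -1)

g(u,v) separates as P(u) + Q(v) + 1, so its minimum is min P + min Q + 1.
P'(u) = 2u vanishes at u ∈ {0}; Q'(v) = 2v + 2 vanishes at v ∈ {-1}.
Local minima of P (where P''>0): P(0)=0. Local minima of Q: Q(-1)=-1.
So the global minimum of g is P(0) + Q(-1) + 1 = 0 − 1 + 1 = 0, attained at (0, -1).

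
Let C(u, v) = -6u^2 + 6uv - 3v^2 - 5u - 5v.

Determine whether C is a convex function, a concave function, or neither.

concave

C is quadratic, so its Hessian is the constant matrix H = [[-12, 6], [6, -6]].
det(H) = 36, tr(H) = -18.
det(H) > 0 and tr(H) < 0, so H is negative definite everywhere: concave.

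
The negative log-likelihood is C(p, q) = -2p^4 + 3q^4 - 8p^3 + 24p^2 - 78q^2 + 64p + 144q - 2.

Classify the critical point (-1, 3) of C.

local minimum

The mixed partial ∂²C/∂p∂q is 0, so the Hessian at any point is diag(C_pp, C_qq) = diag(24(-p^2 - 2p + 2), 12(3q^2 - 13)).
At (-1, 3): H = diag(72, 168).
Both eigenvalues are positive, so H is positive definite: a local minimum.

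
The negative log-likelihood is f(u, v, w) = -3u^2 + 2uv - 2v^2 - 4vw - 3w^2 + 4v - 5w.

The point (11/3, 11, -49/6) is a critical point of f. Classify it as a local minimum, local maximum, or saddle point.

The Hessian is constant: H = [[-6, 2, 0], [2, -4, -4], [0, -4, -6]].
Leading principal minors: Δ₁ = -6, Δ₂ = 20, Δ₃ = -24.
The minors alternate sign starting negative (−, +, −), so H is negative definite: a local maximum.

local maximum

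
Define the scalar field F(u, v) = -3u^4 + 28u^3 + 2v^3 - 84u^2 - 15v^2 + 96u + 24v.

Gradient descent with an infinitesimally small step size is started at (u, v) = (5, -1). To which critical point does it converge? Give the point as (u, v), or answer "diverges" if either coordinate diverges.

diverges

F is separable, so gradient descent decouples: u follows -∂F/∂u, v follows -∂F/∂v.
∂F/∂u = -12(u - 4)(u - 2)(u - 1); at u=5 this is -144, so u increases.
∂F/∂v = 6(v - 4)(v - 1); at v=-1 this is 60, so v decreases.
The u-coordinate has no critical point in that direction and runs off to infinity.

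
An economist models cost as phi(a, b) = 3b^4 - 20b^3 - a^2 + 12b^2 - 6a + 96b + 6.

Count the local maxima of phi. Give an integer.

1

phi separates as a function of a plus a function of b, so ∇phi=0 decouples.
∂phi/∂a = -2(a + 3) = 0 at a ∈ {-3}; ∂phi/∂b = 12(b - 4)(b - 2)(b + 1) = 0 at b ∈ {-1, 2, 4}.
The Hessian is diagonal: diag(phi_aa, phi_bb). Second derivatives: phi_aa(-3)=-2; phi_bb(-1)=180, phi_bb(2)=-72, phi_bb(4)=120.
Local maxima occur where both diagonal entries negative: (-3, 2). Count: 1.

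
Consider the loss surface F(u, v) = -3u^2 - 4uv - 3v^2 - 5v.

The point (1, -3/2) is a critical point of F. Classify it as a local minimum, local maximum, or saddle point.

local maximum

The Hessian of F is constant: H = [[-6, -4], [-4, -6]].
det(H) = (-6)·(-6) − (-4)² = 20.
det(H) > 0 and tr(H) = -12 < 0, so H is negative definite and the point is a local maximum.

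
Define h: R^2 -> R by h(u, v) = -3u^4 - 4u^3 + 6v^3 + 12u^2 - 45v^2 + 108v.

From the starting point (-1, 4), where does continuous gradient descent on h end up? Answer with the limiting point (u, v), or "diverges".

h is separable, so gradient descent decouples: u follows -∂h/∂u, v follows -∂h/∂v.
∂h/∂u = -12u(u - 1)(u + 2); at u=-1 this is -24, so u increases.
∂h/∂v = 18(v - 3)(v - 2); at v=4 this is 36, so v decreases.
u converges to its nearest critical value 0 (a local min of the u-part); v converges to 3. The iterate converges to (0, 3).

(0, 3)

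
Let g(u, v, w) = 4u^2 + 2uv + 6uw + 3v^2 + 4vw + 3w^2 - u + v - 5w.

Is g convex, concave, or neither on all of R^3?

g is quadratic, so its Hessian is the constant matrix H = [[8, 2, 6], [2, 6, 4], [6, 4, 6]].
Leading principal minors: 8, 44, 16.
All positive ⇒ H ≻ 0 ⇒ convex.

convex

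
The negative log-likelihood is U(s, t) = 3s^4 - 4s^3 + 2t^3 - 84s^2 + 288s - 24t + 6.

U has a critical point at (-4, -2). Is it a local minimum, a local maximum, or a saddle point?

The mixed partial ∂²U/∂s∂t is 0, so the Hessian at any point is diag(U_ss, U_tt) = diag(12(3s^2 - 2s - 14), 12t).
At (-4, -2): H = diag(504, -24).
The eigenvalues have opposite signs, so H is indefinite: a saddle point.

saddle point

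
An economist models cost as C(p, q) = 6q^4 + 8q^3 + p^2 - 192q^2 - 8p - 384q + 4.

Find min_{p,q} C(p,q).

C(p,q) separates as A(p) + B(q) + 4, so its minimum is min A + min B + 4.
A'(p) = 2p - 8 vanishes at p ∈ {4}; B'(q) = 24(q - 4)(q + 1)(q + 4) vanishes at q ∈ {-4, -1, 4}.
Local minima of A (where A''>0): A(4)=-16. Local minima of B: B(-4)=-512, B(4)=-2560.
So the global minimum of C is A(4) + B(4) + 4 = -16 − 2560 + 4 = -2572, attained at (4, 4).

-2572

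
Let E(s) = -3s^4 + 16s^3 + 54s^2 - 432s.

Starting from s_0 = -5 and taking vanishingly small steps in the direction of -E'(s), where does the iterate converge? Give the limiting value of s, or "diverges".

diverges

E'(s) = -12(s - 4)(s - 3)(s + 3), so E'(-5) = 1728.
Gradient descent moves in the -E' direction, i.e. s is decreasing.
There is no critical point below s=-5, and E' keeps the same sign, so the iterate runs off to −∞.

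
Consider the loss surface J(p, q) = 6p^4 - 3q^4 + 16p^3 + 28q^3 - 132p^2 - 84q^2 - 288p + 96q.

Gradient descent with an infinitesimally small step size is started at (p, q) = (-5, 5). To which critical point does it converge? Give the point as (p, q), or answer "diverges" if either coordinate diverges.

J is separable, so gradient descent decouples: p follows -∂J/∂p, q follows -∂J/∂q.
∂J/∂p = 24(p - 3)(p + 1)(p + 4); at p=-5 this is -768, so p increases.
∂J/∂q = -12(q - 4)(q - 2)(q - 1); at q=5 this is -144, so q increases.
The q-coordinate has no critical point in that direction and runs off to infinity.

diverges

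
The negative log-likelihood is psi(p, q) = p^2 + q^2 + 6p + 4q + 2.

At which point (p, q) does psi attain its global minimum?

psi(p,q) separates as A(p) + B(q) + 2, so its minimum is min A + min B + 2.
A'(p) = 2p + 6 vanishes at p ∈ {-3}; B'(q) = 2q + 4 vanishes at q ∈ {-2}.
Local minima of A (where A''>0): A(-3)=-9. Local minima of B: B(-2)=-4.
So the global minimum of psi is A(-3) + B(-2) + 2 = -9 − 4 + 2 = -11, attained at (-3, -2).

(-3, -2)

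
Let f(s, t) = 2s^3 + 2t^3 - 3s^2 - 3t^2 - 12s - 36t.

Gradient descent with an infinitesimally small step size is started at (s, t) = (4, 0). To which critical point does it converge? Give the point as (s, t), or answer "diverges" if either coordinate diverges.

(2, 3)

f is separable, so gradient descent decouples: s follows -∂f/∂s, t follows -∂f/∂t.
∂f/∂s = 6(s - 2)(s + 1); at s=4 this is 60, so s decreases.
∂f/∂t = 6(t - 3)(t + 2); at t=0 this is -36, so t increases.
s converges to its nearest critical value 2 (a local min of the s-part); t converges to 3. The iterate converges to (2, 3).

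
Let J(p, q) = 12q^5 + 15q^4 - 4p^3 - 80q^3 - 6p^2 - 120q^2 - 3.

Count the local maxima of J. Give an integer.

J separates as a function of p plus a function of q, so ∇J=0 decouples.
∂J/∂p = -12p(p + 1) = 0 at p ∈ {-1, 0}; ∂J/∂q = 60q(q - 2)(q + 1)(q + 2) = 0 at q ∈ {-2, -1, 0, 2}.
The Hessian is diagonal: diag(J_pp, J_qq). Second derivatives: J_pp(-1)=12, J_pp(0)=-12; J_qq(-2)=-480, J_qq(-1)=180, J_qq(0)=-240, J_qq(2)=1440.
Local maxima occur where both diagonal entries negative: (0, -2), (0, 0). Count: 2.

2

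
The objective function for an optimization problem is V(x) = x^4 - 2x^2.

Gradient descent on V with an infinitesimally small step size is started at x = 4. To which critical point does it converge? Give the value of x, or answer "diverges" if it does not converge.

1

V'(x) = 4x(x - 1)(x + 1), so V'(4) = 240.
Gradient descent moves in the -V' direction, i.e. x is decreasing.
The nearest critical point in that direction is x = 1, where V'' = 8 > 0 (a local minimum). The iterate converges there.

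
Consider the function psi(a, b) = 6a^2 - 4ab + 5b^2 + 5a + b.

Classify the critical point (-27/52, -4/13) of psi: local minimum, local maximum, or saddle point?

local minimum

The Hessian of psi is constant: H = [[12, -4], [-4, 10]].
det(H) = 12·10 − (-4)² = 104.
det(H) > 0 and tr(H) = 22 > 0, so H is positive definite and the point is a local minimum.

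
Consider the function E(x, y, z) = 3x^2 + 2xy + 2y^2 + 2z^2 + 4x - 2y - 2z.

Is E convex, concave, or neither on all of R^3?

E is quadratic, so its Hessian is the constant matrix H = [[6, 2, 0], [2, 4, 0], [0, 0, 4]].
Leading principal minors: 6, 20, 80.
All positive ⇒ H ≻ 0 ⇒ convex.

convex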